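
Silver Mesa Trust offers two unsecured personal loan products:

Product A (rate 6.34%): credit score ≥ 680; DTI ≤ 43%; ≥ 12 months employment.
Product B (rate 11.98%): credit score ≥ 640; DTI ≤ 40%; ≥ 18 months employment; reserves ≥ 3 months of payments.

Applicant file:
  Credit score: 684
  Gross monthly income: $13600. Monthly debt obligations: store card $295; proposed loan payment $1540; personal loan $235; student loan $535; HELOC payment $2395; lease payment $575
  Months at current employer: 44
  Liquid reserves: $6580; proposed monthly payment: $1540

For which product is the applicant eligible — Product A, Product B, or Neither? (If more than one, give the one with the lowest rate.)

Product A

Total debts = (295 + 1,540 + 235 + 535 + 2,395 + 575) = 5,575; DTI = 5,575/13,600 = 41%.
Reserves = 6,580/1,540 = 4.3 months.
Product A: score 684 ≥ 680; DTI 41% ≤ 43%; employment 44 ≥ 12 mo → qualifies.
Product B: score 684 ≥ 640; DTI 41% > 40%; employment 44 ≥ 18 mo; reserves 4.3 ≥ 3 mo → does not qualify.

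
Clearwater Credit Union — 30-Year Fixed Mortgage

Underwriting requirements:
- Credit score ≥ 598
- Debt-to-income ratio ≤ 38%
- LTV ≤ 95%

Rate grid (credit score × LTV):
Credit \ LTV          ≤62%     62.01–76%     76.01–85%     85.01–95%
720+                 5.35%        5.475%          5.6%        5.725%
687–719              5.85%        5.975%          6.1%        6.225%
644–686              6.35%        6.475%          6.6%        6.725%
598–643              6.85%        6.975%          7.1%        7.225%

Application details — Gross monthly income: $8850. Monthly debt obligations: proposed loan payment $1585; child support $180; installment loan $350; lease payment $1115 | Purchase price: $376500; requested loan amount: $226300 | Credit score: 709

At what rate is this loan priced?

Credit score 709 ≥ 598; Total monthly debts = (1,585 + 180 + 350 + 1,115) = 3,230. DTI = 3,230/8,850 = 36.5% ≤ 38%
LTV: 226,300 ÷ 376,500 = 60.1%, within 95% cap
Row: 709 falls in 687–719. Column: 60.1% falls in ≤62%. Rate = 5.85%.

5.85%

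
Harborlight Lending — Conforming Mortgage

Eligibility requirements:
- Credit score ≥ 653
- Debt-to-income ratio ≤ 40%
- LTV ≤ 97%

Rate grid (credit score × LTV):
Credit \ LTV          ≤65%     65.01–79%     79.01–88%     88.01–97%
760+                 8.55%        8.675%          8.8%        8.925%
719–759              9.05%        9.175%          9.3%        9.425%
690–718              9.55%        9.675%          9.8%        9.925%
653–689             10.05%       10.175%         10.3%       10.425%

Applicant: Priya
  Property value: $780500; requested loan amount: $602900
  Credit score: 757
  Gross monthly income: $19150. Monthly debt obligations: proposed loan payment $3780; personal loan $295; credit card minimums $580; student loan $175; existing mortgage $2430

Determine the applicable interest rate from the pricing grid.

Credit score 757 ≥ 653; Total monthly debts = (3,780 + 295 + 580 + 175 + 2,430) = 7,260. DTI: 7,260 ÷ 19,150 = 37.9%, within the 40% cap
LTV = 602,900/780,500 = 77.2% ≤ 97%
Score 757 is in the 719–759 band; LTV 77.2% is in the 65.01–79% band → 9.175%.

9.175%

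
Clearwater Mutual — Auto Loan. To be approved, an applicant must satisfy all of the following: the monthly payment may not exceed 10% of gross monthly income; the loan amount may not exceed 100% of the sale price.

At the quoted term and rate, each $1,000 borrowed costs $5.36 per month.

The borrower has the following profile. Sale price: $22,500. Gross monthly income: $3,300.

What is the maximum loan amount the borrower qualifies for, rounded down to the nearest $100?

$22,500

Payment cap: 10% × $3,300 = $330/month.
At $5.36 per $1,000, that supports 330/5.36 × 1,000 ≈ $61,567 → $61,500.
LTV cap: 100% × $22,500 = $22,500 → $22,500.
Binding constraint: loan-to-value.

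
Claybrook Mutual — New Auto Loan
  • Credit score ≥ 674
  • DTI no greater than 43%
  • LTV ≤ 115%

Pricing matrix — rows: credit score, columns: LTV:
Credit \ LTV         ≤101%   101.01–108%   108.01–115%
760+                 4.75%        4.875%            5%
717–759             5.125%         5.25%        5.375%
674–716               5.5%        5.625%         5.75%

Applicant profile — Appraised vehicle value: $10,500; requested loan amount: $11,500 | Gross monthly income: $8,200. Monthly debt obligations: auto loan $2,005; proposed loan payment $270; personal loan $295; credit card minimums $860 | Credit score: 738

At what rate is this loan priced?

5.375%

Credit score 738 ≥ 674; Total monthly debts = (2,005 + 270 + 295 + 860) = 3,430. Debt-to-income = 3,430/8,200 = 41.8% — meets 43% limit
LTV = 11,500/10,500 = 109.5% ≤ 115%
Credit 738 → row 717–759; LTV 109.5% → column 108.01–115%. Grid cell → 5.375%.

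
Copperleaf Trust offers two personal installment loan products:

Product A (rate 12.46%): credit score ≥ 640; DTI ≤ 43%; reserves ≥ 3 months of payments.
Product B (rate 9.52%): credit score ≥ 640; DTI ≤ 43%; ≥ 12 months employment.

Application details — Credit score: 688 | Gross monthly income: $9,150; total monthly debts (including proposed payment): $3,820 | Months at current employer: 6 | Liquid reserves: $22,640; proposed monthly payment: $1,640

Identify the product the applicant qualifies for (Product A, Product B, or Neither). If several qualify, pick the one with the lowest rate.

Product A

DTI = 3,820/9,150 = 41.7%.
Reserves = 22,640/1,640 = 13.8 months.
Product A: score 688 ≥ 640; DTI 41.7% ≤ 43%; reserves 13.8 ≥ 3 mo → qualifies.
Product B: score 688 ≥ 640; DTI 41.7% ≤ 43%; employment 6 < 12 mo → does not qualify.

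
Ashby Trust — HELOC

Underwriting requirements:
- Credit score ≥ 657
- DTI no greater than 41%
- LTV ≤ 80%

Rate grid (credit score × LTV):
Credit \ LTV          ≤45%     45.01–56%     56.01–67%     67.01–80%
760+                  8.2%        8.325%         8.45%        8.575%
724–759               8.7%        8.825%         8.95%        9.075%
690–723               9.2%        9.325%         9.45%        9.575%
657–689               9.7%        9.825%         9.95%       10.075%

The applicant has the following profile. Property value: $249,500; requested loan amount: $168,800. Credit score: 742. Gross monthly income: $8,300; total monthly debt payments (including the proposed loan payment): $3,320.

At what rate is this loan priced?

Credit score 742 ≥ 657; DTI = 3,320/8,300 = 40% ≤ 41%
Loan-to-value = 168,800/249,500 = 67.7% — pass (80% max)
Credit 742 → row 724–759; LTV 67.7% → column 67.01–80%. Grid cell → 9.075%.

9.075%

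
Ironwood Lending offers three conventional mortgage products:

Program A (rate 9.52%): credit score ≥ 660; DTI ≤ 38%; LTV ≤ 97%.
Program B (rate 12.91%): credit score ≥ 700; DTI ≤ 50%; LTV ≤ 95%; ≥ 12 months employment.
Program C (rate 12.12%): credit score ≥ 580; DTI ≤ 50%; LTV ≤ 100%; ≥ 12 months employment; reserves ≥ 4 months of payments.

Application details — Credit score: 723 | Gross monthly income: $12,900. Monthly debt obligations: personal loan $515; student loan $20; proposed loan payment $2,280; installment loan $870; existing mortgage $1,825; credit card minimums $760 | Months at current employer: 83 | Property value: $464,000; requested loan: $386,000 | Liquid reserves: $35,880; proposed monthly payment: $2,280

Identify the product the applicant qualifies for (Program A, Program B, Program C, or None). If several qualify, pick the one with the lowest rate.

Total debts = (515 + 20 + 2,280 + 870 + 1,825 + 760) = 6,270; DTI = 6,270/12,900 = 48.6%.
LTV = 386,000/464,000 = 83.2%.
Reserves = 35,880/2,280 = 15.7 months.
Program A: score 723 ≥ 660; DTI 48.6% > 38%; LTV 83.2% ≤ 97% → does not qualify.
Program B: score 723 ≥ 700; DTI 48.6% ≤ 50%; LTV 83.2% ≤ 95%; employment 83 ≥ 12 mo → qualifies.
Program C: score 723 ≥ 580; DTI 48.6% ≤ 50%; LTV 83.2% ≤ 100%; employment 83 ≥ 12 mo; reserves 15.7 ≥ 4 mo → qualifies.
Qualifying: Program B, Program C. Lowest rate is 12.12% → Program C.

Program C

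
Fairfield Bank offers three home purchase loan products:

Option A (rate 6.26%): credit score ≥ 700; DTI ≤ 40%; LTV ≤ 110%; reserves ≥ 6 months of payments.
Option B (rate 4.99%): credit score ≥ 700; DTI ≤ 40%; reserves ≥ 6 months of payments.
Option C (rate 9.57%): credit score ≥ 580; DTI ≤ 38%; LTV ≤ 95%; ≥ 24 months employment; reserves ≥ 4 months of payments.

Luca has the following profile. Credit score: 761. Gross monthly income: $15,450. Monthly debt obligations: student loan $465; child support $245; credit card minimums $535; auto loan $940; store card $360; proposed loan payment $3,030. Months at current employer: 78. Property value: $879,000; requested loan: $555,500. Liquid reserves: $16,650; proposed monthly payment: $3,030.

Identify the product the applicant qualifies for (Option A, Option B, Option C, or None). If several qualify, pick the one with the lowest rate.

Total debts = (465 + 245 + 535 + 940 + 360 + 3,030) = 5,575; DTI = 5,575/15,450 = 36.1%.
LTV = 555,500/879,000 = 63.2%.
Reserves = 16,650/3,030 = 5.5 months.
Option A: score 761 ≥ 700; DTI 36.1% ≤ 40%; LTV 63.2% ≤ 110%; reserves 5.5 < 6 mo → does not qualify.
Option B: score 761 ≥ 700; DTI 36.1% ≤ 40%; reserves 5.5 < 6 mo → does not qualify.
Option C: score 761 ≥ 580; DTI 36.1% ≤ 38%; LTV 63.2% ≤ 95%; employment 78 ≥ 24 mo; reserves 5.5 ≥ 4 mo → qualifies.

Option C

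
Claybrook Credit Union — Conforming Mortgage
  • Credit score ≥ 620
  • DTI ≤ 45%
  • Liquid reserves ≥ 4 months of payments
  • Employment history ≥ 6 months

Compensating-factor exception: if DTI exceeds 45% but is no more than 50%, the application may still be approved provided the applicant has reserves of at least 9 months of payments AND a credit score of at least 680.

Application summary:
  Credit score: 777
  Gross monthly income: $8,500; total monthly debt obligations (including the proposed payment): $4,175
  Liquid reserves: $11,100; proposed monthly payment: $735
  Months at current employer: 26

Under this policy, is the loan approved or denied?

Approved

Credit score 777 ≥ 620 (meets base)
DTI: 4,175 ÷ 8,500 = 49.1%, over the 45% base limit.
Reserves = 11,100/735 = 15.1 months ≥ 4
Employment 26 ≥ 6 months
49.1% falls in the override range (45%–50%), so the compensating-factor test applies.
Reserves 15.1 ≥ 9 months; credit score 777 ≥ 680.
Both override conditions satisfied; DTI exception granted.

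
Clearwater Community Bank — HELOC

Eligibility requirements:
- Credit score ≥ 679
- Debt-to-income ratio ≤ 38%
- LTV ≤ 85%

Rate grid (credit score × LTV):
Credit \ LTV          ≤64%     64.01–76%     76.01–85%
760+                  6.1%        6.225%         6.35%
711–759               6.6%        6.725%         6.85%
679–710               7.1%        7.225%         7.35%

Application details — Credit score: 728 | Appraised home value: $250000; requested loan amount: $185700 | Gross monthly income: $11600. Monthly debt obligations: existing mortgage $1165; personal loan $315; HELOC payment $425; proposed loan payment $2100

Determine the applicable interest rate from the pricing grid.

Credit score 728 ≥ 679; Total monthly debts = (1,165 + 315 + 425 + 2,100) = 4,005. DTI = 4,005/11,600 = 34.5% ≤ 38%
LTV = 185,700/250,000 = 74.3% ≤ 85%
Row: 728 falls in 711–759. Column: 74.3% falls in 64.01–76%. Rate = 6.725%.

6.725%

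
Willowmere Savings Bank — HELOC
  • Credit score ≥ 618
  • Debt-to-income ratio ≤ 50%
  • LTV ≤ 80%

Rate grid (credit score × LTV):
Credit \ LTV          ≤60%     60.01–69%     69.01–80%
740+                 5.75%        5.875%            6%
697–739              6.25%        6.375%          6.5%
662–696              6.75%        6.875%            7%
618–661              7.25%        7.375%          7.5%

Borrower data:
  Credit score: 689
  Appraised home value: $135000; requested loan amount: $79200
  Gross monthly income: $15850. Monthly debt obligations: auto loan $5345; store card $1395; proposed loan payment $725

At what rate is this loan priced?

Credit score 689 ≥ 618; Total monthly debts = (5,345 + 1,395 + 725) = 7,465. DTI: 7,465 ÷ 15,850 = 47.1%, within the 50% cap
LTV = 79,200/135,000 = 58.7% ≤ 80%
Credit 689 → row 662–696; LTV 58.7% → column ≤60%. Grid cell → 6.75%.

6.75%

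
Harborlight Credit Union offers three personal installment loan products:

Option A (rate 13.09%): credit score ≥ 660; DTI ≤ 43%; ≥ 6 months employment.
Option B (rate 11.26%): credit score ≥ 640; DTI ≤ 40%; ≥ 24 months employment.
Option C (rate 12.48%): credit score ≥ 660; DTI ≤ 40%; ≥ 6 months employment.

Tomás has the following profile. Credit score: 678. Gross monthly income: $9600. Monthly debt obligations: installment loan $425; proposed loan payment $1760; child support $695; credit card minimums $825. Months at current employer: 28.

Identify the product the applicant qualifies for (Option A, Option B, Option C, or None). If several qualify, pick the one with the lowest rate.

Option B

Total debts = (425 + 1,760 + 695 + 825) = 3,705; DTI = 3,705/9,600 = 38.6%.
Option A: score 678 ≥ 660; DTI 38.6% ≤ 43%; employment 28 ≥ 6 mo → qualifies.
Option B: score 678 ≥ 640; DTI 38.6% ≤ 40%; employment 28 ≥ 24 mo → qualifies.
Option C: score 678 ≥ 660; DTI 38.6% ≤ 40%; employment 28 ≥ 6 mo → qualifies.
Qualifying: Option A, Option B, Option C. Lowest rate is 11.26% → Option B.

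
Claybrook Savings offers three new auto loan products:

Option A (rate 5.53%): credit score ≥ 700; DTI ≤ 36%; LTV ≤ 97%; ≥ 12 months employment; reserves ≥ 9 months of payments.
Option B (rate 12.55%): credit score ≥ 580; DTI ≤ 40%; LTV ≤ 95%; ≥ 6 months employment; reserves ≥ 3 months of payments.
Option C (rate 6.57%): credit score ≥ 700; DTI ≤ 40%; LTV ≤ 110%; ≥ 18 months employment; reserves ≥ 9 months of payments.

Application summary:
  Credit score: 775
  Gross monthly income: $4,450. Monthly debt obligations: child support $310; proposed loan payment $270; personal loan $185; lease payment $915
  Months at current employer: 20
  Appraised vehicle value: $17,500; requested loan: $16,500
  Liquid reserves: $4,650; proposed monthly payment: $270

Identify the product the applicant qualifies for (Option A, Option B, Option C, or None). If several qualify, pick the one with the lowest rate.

Total debts = (310 + 270 + 185 + 915) = 1,680; DTI = 1,680/4,450 = 37.8%.
LTV = 16,500/17,500 = 94.3%.
Reserves = 4,650/270 = 17.2 months.
Option A: score 775 ≥ 700; DTI 37.8% > 36%; LTV 94.3% ≤ 97%; employment 20 ≥ 12 mo; reserves 17.2 ≥ 9 mo → does not qualify.
Option B: score 775 ≥ 580; DTI 37.8% ≤ 40%; LTV 94.3% ≤ 95%; employment 20 ≥ 6 mo; reserves 17.2 ≥ 3 mo → qualifies.
Option C: score 775 ≥ 700; DTI 37.8% ≤ 40%; LTV 94.3% ≤ 110%; employment 20 ≥ 18 mo; reserves 17.2 ≥ 9 mo → qualifies.
Qualifying: Option B, Option C. Lowest rate is 6.57% → Option C.

Option C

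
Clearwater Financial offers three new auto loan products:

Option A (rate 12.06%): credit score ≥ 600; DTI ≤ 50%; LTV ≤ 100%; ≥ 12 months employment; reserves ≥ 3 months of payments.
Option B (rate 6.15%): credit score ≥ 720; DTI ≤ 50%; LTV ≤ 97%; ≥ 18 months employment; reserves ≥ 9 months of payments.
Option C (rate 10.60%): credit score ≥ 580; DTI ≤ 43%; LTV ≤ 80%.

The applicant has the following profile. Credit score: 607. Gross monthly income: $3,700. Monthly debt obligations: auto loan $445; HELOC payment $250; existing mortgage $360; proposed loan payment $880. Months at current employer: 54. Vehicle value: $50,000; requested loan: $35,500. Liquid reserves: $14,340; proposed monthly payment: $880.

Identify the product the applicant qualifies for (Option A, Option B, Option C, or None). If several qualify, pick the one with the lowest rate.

Total debts = (445 + 250 + 360 + 880) = 1,935; DTI = 1,935/3,700 = 52.3%.
LTV = 35,500/50,000 = 71%.
Reserves = 14,340/880 = 16.3 months.
Option A: score 607 ≥ 600; DTI 52.3% > 50%; LTV 71% ≤ 100%; employment 54 ≥ 12 mo; reserves 16.3 ≥ 3 mo → does not qualify.
Option B: score 607 < 720; DTI 52.3% > 50%; LTV 71% ≤ 97%; employment 54 ≥ 18 mo; reserves 16.3 ≥ 9 mo → does not qualify.
Option C: score 607 ≥ 580; DTI 52.3% > 43%; LTV 71% ≤ 80% → does not qualify.

None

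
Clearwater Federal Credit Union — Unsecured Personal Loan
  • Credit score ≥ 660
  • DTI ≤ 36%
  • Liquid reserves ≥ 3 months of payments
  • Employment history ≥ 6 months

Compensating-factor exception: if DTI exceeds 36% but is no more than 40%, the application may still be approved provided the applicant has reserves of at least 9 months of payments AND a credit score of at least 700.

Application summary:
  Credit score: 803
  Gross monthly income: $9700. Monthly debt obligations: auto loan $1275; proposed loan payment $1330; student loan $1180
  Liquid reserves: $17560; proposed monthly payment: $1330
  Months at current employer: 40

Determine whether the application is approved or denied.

Approved

Credit score 803 ≥ 660 (meets base)
Total debts = (1,275 + 1,330 + 1,180) = 3,785. DTI = 3,785/9,700 = 39% > 36% — standard DTI limit exceeded.
Reserves: 17,560 ÷ 1,330 = 13.2 months (meets 3-month minimum)
Employment 40 ≥ 6 months
DTI 39% is within the 36%–40% exception band; checking compensating factors.
Override check — reserves: 13.2 mo (ok); score: 803 (ok).
Both override conditions satisfied; DTI exception granted.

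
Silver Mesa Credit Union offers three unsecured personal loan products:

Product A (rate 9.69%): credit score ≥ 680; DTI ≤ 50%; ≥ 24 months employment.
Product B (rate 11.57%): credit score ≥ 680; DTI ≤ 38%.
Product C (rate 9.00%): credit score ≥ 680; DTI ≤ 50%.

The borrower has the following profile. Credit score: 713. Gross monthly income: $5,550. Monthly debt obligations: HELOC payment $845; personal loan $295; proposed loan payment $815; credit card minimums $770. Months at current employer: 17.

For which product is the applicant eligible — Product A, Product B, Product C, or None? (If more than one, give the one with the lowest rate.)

Product C

Total debts = (845 + 295 + 815 + 770) = 2,725; DTI = 2,725/5,550 = 49.1%.
Product A: score 713 ≥ 680; DTI 49.1% ≤ 50%; employment 17 < 24 mo → does not qualify.
Product B: score 713 ≥ 680; DTI 49.1% > 38% → does not qualify.
Product C: score 713 ≥ 680; DTI 49.1% ≤ 50% → qualifies.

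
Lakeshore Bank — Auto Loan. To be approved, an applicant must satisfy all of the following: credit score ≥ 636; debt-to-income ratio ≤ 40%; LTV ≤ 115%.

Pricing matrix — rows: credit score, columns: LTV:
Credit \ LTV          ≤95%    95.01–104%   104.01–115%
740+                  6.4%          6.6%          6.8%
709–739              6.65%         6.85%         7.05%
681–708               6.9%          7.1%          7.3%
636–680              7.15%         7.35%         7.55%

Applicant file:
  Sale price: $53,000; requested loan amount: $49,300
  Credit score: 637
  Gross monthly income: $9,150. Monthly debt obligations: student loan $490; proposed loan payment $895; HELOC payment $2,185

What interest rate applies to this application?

7.15%

Credit score 637 ≥ 636; Total monthly debts = (490 + 895 + 2,185) = 3,570. Debt-to-income = 3,570/9,150 = 39% — meets 40% limit
Loan-to-value = 49,300/53,000 = 93% — pass (115% max)
Score 637 is in the 636–680 band; LTV 93% is in the ≤95% band → 7.15%.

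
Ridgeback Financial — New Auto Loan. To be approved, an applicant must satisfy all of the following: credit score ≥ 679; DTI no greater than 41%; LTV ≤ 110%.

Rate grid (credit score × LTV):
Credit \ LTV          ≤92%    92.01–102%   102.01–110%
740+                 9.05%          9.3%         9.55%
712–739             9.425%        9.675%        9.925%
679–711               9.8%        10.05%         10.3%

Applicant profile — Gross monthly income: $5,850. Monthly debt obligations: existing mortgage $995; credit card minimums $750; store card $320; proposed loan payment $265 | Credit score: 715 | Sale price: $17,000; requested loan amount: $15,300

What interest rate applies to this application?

9.425%

Credit score 715 ≥ 679; Total monthly debts = (995 + 750 + 320 + 265) = 2,330. Debt-to-income = 2,330/5,850 = 39.8% — meets 41% limit
Loan-to-value = 15,300/17,000 = 90% — pass (110% max)
Score 715 is in the 712–739 band; LTV 90% is in the ≤92% band → 9.425%.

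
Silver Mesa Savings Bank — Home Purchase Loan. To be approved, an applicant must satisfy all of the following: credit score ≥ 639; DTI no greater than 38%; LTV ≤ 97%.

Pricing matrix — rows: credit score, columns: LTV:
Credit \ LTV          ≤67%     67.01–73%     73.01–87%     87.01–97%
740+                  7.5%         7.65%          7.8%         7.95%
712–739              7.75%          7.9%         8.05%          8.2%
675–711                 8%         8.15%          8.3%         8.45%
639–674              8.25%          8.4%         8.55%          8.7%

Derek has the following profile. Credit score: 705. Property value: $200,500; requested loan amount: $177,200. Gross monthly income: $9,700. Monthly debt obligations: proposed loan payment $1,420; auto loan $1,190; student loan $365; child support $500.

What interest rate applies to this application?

Credit score 705 ≥ 639; Total monthly debts = (1,420 + 1,190 + 365 + 500) = 3,475. DTI = 3,475/9,700 = 35.8% ≤ 38%
LTV: 177,200 ÷ 200,500 = 88.4%, within 97% cap
Score 705 is in the 675–711 band; LTV 88.4% is in the 87.01–97% band → 8.45%.

8.45%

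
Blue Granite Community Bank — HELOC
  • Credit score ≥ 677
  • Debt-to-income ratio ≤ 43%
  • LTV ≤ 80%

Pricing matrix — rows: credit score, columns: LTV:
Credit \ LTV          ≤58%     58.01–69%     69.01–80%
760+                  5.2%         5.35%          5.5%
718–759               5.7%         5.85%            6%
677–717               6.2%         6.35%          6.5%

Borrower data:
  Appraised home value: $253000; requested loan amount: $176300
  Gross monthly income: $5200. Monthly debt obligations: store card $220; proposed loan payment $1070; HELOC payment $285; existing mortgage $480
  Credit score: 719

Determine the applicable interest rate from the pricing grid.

Credit score 719 ≥ 677; Total monthly debts = (220 + 1,070 + 285 + 480) = 2,055. DTI = 2,055/5,200 = 39.5% ≤ 43%
LTV = 176,300/253,000 = 69.7% ≤ 80%
Row: 719 falls in 718–759. Column: 69.7% falls in 69.01–80%. Rate = 6%.

6%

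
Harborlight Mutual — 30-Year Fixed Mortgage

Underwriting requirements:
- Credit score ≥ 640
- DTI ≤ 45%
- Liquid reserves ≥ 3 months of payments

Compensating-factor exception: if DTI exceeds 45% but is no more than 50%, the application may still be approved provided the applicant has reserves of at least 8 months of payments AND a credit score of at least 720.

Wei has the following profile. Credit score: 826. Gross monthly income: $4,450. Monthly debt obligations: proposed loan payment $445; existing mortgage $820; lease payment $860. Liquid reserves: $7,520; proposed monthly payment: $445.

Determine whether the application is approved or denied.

Credit score 826 ≥ 640 (meets base)
Total debts = (445 + 820 + 860) = 2,125. DTI = 2,125/4,450 = 47.8% > 45% — standard DTI limit exceeded.
Reserves = 7,520/445 = 16.9 months ≥ 3
47.8% falls in the override range (45%–50%), so the compensating-factor test applies.
Override check — reserves: 16.9 mo (ok); score: 826 (ok).
Both override conditions satisfied; DTI exception granted.

Approved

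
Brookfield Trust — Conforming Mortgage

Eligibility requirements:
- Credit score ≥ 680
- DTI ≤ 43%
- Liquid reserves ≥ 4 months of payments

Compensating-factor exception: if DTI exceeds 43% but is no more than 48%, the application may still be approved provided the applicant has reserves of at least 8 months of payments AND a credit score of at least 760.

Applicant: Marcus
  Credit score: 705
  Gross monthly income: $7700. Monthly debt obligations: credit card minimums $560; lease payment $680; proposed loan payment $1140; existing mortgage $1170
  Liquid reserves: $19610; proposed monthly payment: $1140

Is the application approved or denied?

Denied

Credit score 705 ≥ 680 (meets base)
Total debts = (560 + 680 + 1,140 + 1,170) = 3,550. DTI = 3,550/7,700 = 46.1% > 43% — standard DTI limit exceeded.
Reserves = 19,610/1,140 = 17.2 months ≥ 4
DTI 46.1% is within the 43%–48% exception band; checking compensating factors.
Reserves 17.2 ≥ 8 months; credit score 705 < 760.
Override conditions not both satisfied; exception does not apply.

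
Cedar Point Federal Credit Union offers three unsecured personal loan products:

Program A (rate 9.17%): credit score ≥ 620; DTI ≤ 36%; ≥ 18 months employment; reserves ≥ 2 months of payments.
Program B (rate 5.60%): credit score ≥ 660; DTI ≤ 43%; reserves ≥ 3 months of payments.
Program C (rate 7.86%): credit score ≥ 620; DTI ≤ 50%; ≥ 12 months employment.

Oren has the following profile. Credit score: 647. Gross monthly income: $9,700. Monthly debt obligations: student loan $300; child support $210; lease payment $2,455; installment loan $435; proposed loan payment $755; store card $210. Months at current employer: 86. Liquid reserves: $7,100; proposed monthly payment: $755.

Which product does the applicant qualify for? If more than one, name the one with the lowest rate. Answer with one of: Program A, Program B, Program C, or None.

Total debts = (300 + 210 + 2,455 + 435 + 755 + 210) = 4,365; DTI = 4,365/9,700 = 45%.
Reserves = 7,100/755 = 9.4 months.
Program A: score 647 ≥ 620; DTI 45% > 36%; employment 86 ≥ 18 mo; reserves 9.4 ≥ 2 mo → does not qualify.
Program B: score 647 < 660; DTI 45% > 43%; reserves 9.4 ≥ 3 mo → does not qualify.
Program C: score 647 ≥ 620; DTI 45% ≤ 50%; employment 86 ≥ 12 mo → qualifies.

Program C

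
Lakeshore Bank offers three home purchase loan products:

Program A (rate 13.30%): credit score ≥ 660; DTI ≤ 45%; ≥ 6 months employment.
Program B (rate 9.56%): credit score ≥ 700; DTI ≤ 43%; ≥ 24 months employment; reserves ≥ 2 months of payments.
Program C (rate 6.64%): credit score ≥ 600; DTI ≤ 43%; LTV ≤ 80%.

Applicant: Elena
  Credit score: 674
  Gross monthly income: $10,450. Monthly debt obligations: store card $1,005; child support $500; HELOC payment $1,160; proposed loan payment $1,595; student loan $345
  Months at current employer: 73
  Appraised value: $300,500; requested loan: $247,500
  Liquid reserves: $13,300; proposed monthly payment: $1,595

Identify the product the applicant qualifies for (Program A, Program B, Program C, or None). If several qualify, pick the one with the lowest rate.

Program A

Total debts = (1,005 + 500 + 1,160 + 1,595 + 345) = 4,605; DTI = 4,605/10,450 = 44.1%.
LTV = 247,500/300,500 = 82.4%.
Reserves = 13,300/1,595 = 8.3 months.
Program A: score 674 ≥ 660; DTI 44.1% ≤ 45%; employment 73 ≥ 6 mo → qualifies.
Program B: score 674 < 700; DTI 44.1% > 43%; employment 73 ≥ 24 mo; reserves 8.3 ≥ 2 mo → does not qualify.
Program C: score 674 ≥ 600; DTI 44.1% > 43%; LTV 82.4% > 80% → does not qualify.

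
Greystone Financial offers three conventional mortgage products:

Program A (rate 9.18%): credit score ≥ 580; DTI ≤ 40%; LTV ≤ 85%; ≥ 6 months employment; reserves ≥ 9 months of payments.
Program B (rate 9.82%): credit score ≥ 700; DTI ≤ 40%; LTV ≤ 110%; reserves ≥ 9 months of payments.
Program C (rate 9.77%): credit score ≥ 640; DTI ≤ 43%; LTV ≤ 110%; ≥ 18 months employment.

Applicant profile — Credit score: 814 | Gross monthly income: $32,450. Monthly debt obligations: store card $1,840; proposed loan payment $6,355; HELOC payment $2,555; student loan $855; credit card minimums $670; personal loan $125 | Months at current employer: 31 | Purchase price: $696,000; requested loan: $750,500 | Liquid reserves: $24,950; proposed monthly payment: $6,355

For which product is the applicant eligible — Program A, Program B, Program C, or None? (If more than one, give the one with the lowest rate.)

Program C

Total debts = (1,840 + 6,355 + 2,555 + 855 + 670 + 125) = 12,400; DTI = 12,400/32,450 = 38.2%.
LTV = 750,500/696,000 = 107.8%.
Reserves = 24,950/6,355 = 3.9 months.
Program A: score 814 ≥ 580; DTI 38.2% ≤ 40%; LTV 107.8% > 85%; employment 31 ≥ 6 mo; reserves 3.9 < 9 mo → does not qualify.
Program B: score 814 ≥ 700; DTI 38.2% ≤ 40%; LTV 107.8% ≤ 110%; reserves 3.9 < 9 mo → does not qualify.
Program C: score 814 ≥ 640; DTI 38.2% ≤ 43%; LTV 107.8% ≤ 110%; employment 31 ≥ 18 mo → qualifies.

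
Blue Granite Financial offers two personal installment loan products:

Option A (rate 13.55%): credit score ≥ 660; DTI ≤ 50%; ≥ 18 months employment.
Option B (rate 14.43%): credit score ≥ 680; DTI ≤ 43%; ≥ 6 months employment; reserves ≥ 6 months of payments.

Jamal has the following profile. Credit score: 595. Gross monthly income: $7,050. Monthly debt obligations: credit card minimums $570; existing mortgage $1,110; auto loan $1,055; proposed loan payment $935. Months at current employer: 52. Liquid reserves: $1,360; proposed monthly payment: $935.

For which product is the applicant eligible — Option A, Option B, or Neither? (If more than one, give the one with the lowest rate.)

Total debts = (570 + 1,110 + 1,055 + 935) = 3,670; DTI = 3,670/7,050 = 52.1%.
Reserves = 1,360/935 = 1.5 months.
Option A: score 595 < 660; DTI 52.1% > 50%; employment 52 ≥ 18 mo → does not qualify.
Option B: score 595 < 680; DTI 52.1% > 43%; employment 52 ≥ 6 mo; reserves 1.5 < 6 mo → does not qualify.

Neither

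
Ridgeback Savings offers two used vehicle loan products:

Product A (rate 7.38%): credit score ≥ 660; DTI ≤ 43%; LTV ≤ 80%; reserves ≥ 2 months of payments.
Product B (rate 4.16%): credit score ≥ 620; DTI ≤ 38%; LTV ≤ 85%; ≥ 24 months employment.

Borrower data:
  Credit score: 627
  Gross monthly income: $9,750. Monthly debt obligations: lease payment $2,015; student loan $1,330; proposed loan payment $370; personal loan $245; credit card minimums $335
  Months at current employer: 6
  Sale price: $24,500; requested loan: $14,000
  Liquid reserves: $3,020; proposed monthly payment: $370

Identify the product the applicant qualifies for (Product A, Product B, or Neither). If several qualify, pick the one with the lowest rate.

Total debts = (2,015 + 1,330 + 370 + 245 + 335) = 4,295; DTI = 4,295/9,750 = 44.1%.
LTV = 14,000/24,500 = 57.1%.
Reserves = 3,020/370 = 8.2 months.
Product A: score 627 < 660; DTI 44.1% > 43%; LTV 57.1% ≤ 80%; reserves 8.2 ≥ 2 mo → does not qualify.
Product B: score 627 ≥ 620; DTI 44.1% > 38%; LTV 57.1% ≤ 85%; employment 6 < 24 mo → does not qualify.

Neither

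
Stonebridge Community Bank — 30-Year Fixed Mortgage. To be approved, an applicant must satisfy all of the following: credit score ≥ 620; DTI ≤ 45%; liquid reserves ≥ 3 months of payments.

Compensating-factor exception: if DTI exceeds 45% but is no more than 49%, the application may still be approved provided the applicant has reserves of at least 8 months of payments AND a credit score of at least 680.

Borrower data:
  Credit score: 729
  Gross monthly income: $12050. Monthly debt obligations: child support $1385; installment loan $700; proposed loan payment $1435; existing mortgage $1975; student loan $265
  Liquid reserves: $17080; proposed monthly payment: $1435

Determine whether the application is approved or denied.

Credit score 729 ≥ 620 (meets base)
Total debts = (1,385 + 700 + 1,435 + 1,975 + 265) = 5,760. DTI: 5,760 ÷ 12,050 = 47.8%, over the 45% base limit.
Liquid reserves cover 17,080/1,435 = 11.9 months — ≥ 3 required
DTI 47.8% is within the 45%–49% exception band; checking compensating factors.
Override check — reserves: 11.9 mo (ok); score: 729 (ok).
Both compensating conditions met → exception applies.

Approved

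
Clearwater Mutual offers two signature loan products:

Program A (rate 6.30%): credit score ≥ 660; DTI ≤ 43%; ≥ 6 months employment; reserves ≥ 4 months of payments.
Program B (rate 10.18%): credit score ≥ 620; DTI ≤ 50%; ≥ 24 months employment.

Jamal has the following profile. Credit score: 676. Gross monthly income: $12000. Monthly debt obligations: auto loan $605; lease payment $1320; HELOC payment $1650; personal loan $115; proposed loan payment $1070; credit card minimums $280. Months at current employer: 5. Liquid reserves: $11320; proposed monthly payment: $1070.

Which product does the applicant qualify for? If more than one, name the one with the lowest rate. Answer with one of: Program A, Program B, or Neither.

Total debts = (605 + 1,320 + 1,650 + 115 + 1,070 + 280) = 5,040; DTI = 5,040/12,000 = 42%.
Reserves = 11,320/1,070 = 10.6 months.
Program A: score 676 ≥ 660; DTI 42% ≤ 43%; employment 5 < 6 mo; reserves 10.6 ≥ 4 mo → does not qualify.
Program B: score 676 ≥ 620; DTI 42% ≤ 50%; employment 5 < 24 mo → does not qualify.

Neither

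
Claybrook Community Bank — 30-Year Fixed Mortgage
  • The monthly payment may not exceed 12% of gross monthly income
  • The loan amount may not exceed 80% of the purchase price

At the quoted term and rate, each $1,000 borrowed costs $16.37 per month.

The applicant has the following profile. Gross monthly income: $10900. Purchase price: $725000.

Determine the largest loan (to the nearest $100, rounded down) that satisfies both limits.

Payment cap: 12% × $10,900 = $1,308/month.
At $16.37 per $1,000, that supports 1,308/16.37 × 1,000 ≈ $79,902 → $79,900.
LTV cap: 80% × $725,000 = $580,000 → $580,000.
Binding constraint: payment-to-income.

$79,900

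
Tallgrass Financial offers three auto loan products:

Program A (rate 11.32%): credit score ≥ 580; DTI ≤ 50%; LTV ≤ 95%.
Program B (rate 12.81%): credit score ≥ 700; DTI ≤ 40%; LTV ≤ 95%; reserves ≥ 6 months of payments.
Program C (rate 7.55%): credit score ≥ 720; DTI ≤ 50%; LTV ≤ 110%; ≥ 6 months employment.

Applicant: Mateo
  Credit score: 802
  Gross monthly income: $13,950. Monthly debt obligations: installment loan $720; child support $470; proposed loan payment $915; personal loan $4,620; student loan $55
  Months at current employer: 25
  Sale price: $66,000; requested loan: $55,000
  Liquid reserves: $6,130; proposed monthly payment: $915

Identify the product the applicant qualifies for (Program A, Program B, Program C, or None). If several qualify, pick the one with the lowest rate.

Program C

Total debts = (720 + 470 + 915 + 4,620 + 55) = 6,780; DTI = 6,780/13,950 = 48.6%.
LTV = 55,000/66,000 = 83.3%.
Reserves = 6,130/915 = 6.7 months.
Program A: score 802 ≥ 580; DTI 48.6% ≤ 50%; LTV 83.3% ≤ 95% → qualifies.
Program B: score 802 ≥ 700; DTI 48.6% > 40%; LTV 83.3% ≤ 95%; reserves 6.7 ≥ 6 mo → does not qualify.
Program C: score 802 ≥ 720; DTI 48.6% ≤ 50%; LTV 83.3% ≤ 110%; employment 25 ≥ 6 mo → qualifies.
Qualifying: Program A, Program C. Lowest rate is 7.55% → Program C.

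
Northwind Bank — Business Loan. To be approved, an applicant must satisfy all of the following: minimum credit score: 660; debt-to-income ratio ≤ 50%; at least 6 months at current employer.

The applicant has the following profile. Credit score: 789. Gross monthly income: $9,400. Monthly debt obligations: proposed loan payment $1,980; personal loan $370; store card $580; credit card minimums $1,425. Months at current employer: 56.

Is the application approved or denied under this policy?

Credit score 789 ≥ 660 (meets)
Total monthly debts = (1,980 + 370 + 580 + 1,425) = 4,355. DTI: 4,355 ÷ 9,400 = 46.3%, within the 50% cap
Employment 56 ≥ 6 months
All criteria satisfied.

Approved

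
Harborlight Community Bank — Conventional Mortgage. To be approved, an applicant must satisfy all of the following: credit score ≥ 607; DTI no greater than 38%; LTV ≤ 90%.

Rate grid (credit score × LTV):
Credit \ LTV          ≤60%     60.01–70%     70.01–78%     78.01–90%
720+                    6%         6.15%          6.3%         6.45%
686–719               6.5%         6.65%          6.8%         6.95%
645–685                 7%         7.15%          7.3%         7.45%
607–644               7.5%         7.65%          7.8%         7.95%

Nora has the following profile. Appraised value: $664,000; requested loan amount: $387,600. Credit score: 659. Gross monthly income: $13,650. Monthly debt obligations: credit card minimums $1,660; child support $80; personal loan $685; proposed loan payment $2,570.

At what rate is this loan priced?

7%

Credit score 659 ≥ 607; Total monthly debts = (1,660 + 80 + 685 + 2,570) = 4,995. DTI = 4,995/13,650 = 36.6% ≤ 38%
LTV: 387,600 ÷ 664,000 = 58.4%, within 90% cap
Credit 659 → row 645–685; LTV 58.4% → column ≤60%. Grid cell → 7%.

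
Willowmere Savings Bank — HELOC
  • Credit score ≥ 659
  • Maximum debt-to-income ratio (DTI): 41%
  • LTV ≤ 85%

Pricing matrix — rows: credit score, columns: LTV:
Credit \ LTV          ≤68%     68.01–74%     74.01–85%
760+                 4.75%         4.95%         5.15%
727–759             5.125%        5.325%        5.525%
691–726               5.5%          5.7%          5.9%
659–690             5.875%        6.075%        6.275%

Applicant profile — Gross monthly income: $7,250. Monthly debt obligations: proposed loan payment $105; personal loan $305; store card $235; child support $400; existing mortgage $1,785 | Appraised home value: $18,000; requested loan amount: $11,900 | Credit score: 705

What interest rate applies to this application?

Credit score 705 ≥ 659; Total monthly debts = (105 + 305 + 235 + 400 + 1,785) = 2,830. DTI: 2,830 ÷ 7,250 = 39%, within the 41% cap
Loan-to-value = 11,900/18,000 = 66.1% — pass (85% max)
Credit 705 → row 691–726; LTV 66.1% → column ≤68%. Grid cell → 5.5%.

5.5%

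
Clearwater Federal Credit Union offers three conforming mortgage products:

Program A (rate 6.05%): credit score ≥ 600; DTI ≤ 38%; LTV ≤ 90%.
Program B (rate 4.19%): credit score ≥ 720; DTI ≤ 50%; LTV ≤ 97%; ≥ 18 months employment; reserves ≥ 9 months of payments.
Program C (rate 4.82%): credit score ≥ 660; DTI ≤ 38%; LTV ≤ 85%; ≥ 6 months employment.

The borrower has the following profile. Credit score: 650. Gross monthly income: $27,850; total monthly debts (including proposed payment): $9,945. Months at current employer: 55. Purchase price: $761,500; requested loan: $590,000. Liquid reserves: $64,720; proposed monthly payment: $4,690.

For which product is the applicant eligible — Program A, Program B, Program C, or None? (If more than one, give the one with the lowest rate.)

DTI = 9,945/27,850 = 35.7%.
LTV = 590,000/761,500 = 77.5%.
Reserves = 64,720/4,690 = 13.8 months.
Program A: score 650 ≥ 600; DTI 35.7% ≤ 38%; LTV 77.5% ≤ 90% → qualifies.
Program B: score 650 < 720; DTI 35.7% ≤ 50%; LTV 77.5% ≤ 97%; employment 55 ≥ 18 mo; reserves 13.8 ≥ 9 mo → does not qualify.
Program C: score 650 < 660; DTI 35.7% ≤ 38%; LTV 77.5% ≤ 85%; employment 55 ≥ 6 mo → does not qualify.

Program A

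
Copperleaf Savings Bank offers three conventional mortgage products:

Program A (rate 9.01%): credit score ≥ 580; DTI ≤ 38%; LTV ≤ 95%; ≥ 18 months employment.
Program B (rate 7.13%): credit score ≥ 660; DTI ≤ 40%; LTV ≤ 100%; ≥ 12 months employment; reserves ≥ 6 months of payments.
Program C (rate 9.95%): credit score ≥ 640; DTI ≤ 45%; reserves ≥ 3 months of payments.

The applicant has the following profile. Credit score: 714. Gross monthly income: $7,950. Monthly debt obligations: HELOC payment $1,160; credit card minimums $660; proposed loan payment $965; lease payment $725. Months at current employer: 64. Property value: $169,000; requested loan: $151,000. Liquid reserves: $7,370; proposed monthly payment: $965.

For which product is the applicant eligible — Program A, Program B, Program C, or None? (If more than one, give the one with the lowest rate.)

Total debts = (1,160 + 660 + 965 + 725) = 3,510; DTI = 3,510/7,950 = 44.2%.
LTV = 151,000/169,000 = 89.3%.
Reserves = 7,370/965 = 7.6 months.
Program A: score 714 ≥ 580; DTI 44.2% > 38%; LTV 89.3% ≤ 95%; employment 64 ≥ 18 mo → does not qualify.
Program B: score 714 ≥ 660; DTI 44.2% > 40%; LTV 89.3% ≤ 100%; employment 64 ≥ 12 mo; reserves 7.6 ≥ 6 mo → does not qualify.
Program C: score 714 ≥ 640; DTI 44.2% ≤ 45%; reserves 7.6 ≥ 3 mo → qualifies.

Program C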